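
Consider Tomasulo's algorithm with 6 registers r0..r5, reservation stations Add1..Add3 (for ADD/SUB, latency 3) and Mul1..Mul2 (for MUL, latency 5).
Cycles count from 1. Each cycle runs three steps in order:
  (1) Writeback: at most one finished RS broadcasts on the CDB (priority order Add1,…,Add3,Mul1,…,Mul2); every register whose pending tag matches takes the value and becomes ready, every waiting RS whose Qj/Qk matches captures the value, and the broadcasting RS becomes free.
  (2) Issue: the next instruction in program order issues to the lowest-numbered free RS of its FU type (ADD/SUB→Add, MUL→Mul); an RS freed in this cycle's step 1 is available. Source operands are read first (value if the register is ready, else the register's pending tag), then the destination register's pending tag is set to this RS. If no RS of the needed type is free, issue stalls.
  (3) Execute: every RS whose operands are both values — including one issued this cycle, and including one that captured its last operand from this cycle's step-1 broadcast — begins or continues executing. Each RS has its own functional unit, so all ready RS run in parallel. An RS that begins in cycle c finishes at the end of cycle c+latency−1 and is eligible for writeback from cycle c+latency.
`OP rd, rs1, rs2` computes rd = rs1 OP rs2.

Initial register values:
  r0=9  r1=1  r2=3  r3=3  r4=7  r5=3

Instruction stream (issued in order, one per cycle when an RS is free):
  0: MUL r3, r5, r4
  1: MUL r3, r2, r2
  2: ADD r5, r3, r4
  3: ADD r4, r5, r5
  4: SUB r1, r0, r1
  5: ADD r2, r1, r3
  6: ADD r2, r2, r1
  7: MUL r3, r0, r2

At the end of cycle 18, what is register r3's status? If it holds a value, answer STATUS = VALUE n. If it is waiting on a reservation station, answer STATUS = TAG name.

STATUS = TAG Mul1

cycle 1: issue MUL r3<-Mul1 // r0:9,r1:1,r2:3,r3:Mul1,r4:7,r5:3
cycle 2: issue MUL r3<-Mul2 // r0:9,r1:1,r2:3,r3:Mul2,r4:7,r5:3
cycle 3: issue ADD r5<-Add1 // r0:9,r1:1,r2:3,r3:Mul2,r4:7,r5:Add1
cycle 4: issue ADD r4<-Add2 // r0:9,r1:1,r2:3,r3:Mul2,r4:Add2,r5:Add1
cycle 5: issue SUB r1<-Add3 // r0:9,r1:Add3,r2:3,r3:Mul2,r4:Add2,r5:Add1
cycle 6: CDB Mul1=21; stall // r0:9,r1:Add3,r2:3,r3:Mul2,r4:Add2,r5:Add1
cycle 7: CDB Mul2=9; stall // r0:9,r1:Add3,r2:3,r3:9,r4:Add2,r5:Add1
cycle 8: CDB Add3=8; issue ADD r2<-Add3 // r0:9,r1:8,r2:Add3,r3:9,r4:Add2,r5:Add1
cycle 9: stall // r0:9,r1:8,r2:Add3,r3:9,r4:Add2,r5:Add1
cycle 10: CDB Add1=16; issue ADD r2<-Add1 // r0:9,r1:8,r2:Add1,r3:9,r4:Add2,r5:16
cycle 11: CDB Add3=17; issue MUL r3<-Mul1 // r0:9,r1:8,r2:Add1,r3:Mul1,r4:Add2,r5:16
cycle 12: - // r0:9,r1:8,r2:Add1,r3:Mul1,r4:Add2,r5:16
cycle 13: CDB Add2=32 // r0:9,r1:8,r2:Add1,r3:Mul1,r4:32,r5:16
cycle 14: CDB Add1=25 // r0:9,r1:8,r2:25,r3:Mul1,r4:32,r5:16
cycle 15: - // r0:9,r1:8,r2:25,r3:Mul1,r4:32,r5:16
cycle 16: - // r0:9,r1:8,r2:25,r3:Mul1,r4:32,r5:16
cycle 17: - // r0:9,r1:8,r2:25,r3:Mul1,r4:32,r5:16
cycle 18: - // r0:9,r1:8,r2:25,r3:Mul1,r4:32,r5:16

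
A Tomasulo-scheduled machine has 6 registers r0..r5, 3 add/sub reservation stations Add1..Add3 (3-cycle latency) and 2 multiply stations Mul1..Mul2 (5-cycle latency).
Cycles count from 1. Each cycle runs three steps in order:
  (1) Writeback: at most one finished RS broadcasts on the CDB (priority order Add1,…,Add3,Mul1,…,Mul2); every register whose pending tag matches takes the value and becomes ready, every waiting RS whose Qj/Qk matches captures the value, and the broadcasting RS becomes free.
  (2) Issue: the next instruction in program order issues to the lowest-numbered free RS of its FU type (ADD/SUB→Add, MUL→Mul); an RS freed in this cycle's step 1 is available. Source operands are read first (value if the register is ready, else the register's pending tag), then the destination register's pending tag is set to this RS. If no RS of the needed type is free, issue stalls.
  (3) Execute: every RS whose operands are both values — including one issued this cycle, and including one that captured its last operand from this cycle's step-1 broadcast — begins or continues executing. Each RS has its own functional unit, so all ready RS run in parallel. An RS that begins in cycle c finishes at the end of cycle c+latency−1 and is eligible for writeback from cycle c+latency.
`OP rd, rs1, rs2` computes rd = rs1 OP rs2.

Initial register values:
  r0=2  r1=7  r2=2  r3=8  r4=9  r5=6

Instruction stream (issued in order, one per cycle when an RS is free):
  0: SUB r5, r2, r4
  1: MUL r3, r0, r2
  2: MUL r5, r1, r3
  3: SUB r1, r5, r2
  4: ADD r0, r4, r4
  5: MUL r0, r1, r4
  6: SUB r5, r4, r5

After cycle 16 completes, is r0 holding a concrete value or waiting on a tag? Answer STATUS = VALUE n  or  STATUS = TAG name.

STATUS = TAG Mul1

c1: issue SUB r5<-Add1 | r0:2,r1:7,r2:2,r3:8,r4:9,r5:Add1
c2: issue MUL r3<-Mul1 | r0:2,r1:7,r2:2,r3:Mul1,r4:9,r5:Add1
c3: issue MUL r5<-Mul2 | r0:2,r1:7,r2:2,r3:Mul1,r4:9,r5:Mul2
c4: CDB Add1=-7; issue SUB r1<-Add1 | r0:2,r1:Add1,r2:2,r3:Mul1,r4:9,r5:Mul2
c5: issue ADD r0<-Add2 | r0:Add2,r1:Add1,r2:2,r3:Mul1,r4:9,r5:Mul2
c6: stall | r0:Add2,r1:Add1,r2:2,r3:Mul1,r4:9,r5:Mul2
c7: CDB Mul1=4; issue MUL r0<-Mul1 | r0:Mul1,r1:Add1,r2:2,r3:4,r4:9,r5:Mul2
c8: CDB Add2=18; issue SUB r5<-Add2 | r0:Mul1,r1:Add1,r2:2,r3:4,r4:9,r5:Add2
c9: - | r0:Mul1,r1:Add1,r2:2,r3:4,r4:9,r5:Add2
c10: - | r0:Mul1,r1:Add1,r2:2,r3:4,r4:9,r5:Add2
c11: - | r0:Mul1,r1:Add1,r2:2,r3:4,r4:9,r5:Add2
c12: CDB Mul2=28 | r0:Mul1,r1:Add1,r2:2,r3:4,r4:9,r5:Add2
c13: - | r0:Mul1,r1:Add1,r2:2,r3:4,r4:9,r5:Add2
c14: - | r0:Mul1,r1:Add1,r2:2,r3:4,r4:9,r5:Add2
c15: CDB Add1=26 | r0:Mul1,r1:26,r2:2,r3:4,r4:9,r5:Add2
c16: CDB Add2=-19 | r0:Mul1,r1:26,r2:2,r3:4,r4:9,r5:-19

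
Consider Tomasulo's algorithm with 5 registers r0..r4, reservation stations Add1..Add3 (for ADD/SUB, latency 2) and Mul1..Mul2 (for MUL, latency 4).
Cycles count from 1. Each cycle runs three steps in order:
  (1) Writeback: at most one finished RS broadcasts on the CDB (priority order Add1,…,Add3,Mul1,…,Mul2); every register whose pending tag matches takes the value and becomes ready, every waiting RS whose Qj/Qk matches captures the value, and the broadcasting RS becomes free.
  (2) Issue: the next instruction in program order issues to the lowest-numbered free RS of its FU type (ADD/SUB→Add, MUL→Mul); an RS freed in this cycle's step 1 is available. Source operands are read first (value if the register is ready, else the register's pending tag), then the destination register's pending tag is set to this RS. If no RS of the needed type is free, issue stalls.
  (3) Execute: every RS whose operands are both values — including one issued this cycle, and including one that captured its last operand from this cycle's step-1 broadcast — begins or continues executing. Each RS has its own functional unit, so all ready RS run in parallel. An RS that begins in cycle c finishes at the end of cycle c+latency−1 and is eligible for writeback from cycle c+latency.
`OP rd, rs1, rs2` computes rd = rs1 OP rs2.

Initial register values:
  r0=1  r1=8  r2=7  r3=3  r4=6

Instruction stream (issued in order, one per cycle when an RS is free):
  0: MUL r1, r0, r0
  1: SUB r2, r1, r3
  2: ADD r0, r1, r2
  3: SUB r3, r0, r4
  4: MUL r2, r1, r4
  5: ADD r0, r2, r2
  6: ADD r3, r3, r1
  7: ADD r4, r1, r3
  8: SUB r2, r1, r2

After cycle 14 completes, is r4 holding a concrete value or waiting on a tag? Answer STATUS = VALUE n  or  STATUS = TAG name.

  c1: issue MUL r1<-Mul1  regs: r0:1,r1:Mul1,r2:7,r3:3,r4:6
  c2: issue SUB r2<-Add1  regs: r0:1,r1:Mul1,r2:Add1,r3:3,r4:6
  c3: issue ADD r0<-Add2  regs: r0:Add2,r1:Mul1,r2:Add1,r3:3,r4:6
  c4: issue SUB r3<-Add3  regs: r0:Add2,r1:Mul1,r2:Add1,r3:Add3,r4:6
  c5: CDB Mul1=1; issue MUL r2<-Mul1  regs: r0:Add2,r1:1,r2:Mul1,r3:Add3,r4:6
  c6: stall  regs: r0:Add2,r1:1,r2:Mul1,r3:Add3,r4:6
  c7: CDB Add1=-2; issue ADD r0<-Add1  regs: r0:Add1,r1:1,r2:Mul1,r3:Add3,r4:6
  c8: stall  regs: r0:Add1,r1:1,r2:Mul1,r3:Add3,r4:6
  c9: CDB Add2=-1; issue ADD r3<-Add2  regs: r0:Add1,r1:1,r2:Mul1,r3:Add2,r4:6
  c10: CDB Mul1=6; stall  regs: r0:Add1,r1:1,r2:6,r3:Add2,r4:6
  c11: CDB Add3=-7; issue ADD r4<-Add3  regs: r0:Add1,r1:1,r2:6,r3:Add2,r4:Add3
  c12: CDB Add1=12; issue SUB r2<-Add1  regs: r0:12,r1:1,r2:Add1,r3:Add2,r4:Add3
  c13: CDB Add2=-6  regs: r0:12,r1:1,r2:Add1,r3:-6,r4:Add3
  c14: CDB Add1=-5  regs: r0:12,r1:1,r2:-5,r3:-6,r4:Add3

STATUS = TAG Add3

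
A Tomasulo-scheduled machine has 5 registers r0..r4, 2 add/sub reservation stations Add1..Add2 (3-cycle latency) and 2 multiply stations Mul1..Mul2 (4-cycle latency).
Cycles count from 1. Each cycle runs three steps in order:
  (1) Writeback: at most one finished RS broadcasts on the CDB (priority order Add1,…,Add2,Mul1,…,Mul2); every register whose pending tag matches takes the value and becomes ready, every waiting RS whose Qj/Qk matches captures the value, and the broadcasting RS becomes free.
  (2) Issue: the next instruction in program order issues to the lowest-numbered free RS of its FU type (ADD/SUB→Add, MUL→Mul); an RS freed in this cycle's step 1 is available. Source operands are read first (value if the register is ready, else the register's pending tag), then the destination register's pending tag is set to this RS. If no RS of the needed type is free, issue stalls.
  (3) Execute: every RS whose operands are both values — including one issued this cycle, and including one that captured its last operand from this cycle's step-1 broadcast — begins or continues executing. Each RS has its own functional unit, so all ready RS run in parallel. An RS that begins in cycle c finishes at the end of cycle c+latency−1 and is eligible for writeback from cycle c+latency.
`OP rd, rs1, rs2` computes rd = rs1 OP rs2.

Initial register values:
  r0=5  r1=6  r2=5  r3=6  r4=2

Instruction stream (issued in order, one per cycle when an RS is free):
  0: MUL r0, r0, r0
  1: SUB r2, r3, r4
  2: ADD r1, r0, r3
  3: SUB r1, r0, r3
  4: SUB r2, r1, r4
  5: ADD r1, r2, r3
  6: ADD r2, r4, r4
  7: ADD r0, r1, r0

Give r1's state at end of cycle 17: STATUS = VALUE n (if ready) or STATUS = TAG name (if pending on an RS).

STATUS = VALUE 23

  c1: issue MUL r0<-Mul1  regs: r0:Mul1,r1:6,r2:5,r3:6,r4:2
  c2: issue SUB r2<-Add1  regs: r0:Mul1,r1:6,r2:Add1,r3:6,r4:2
  c3: issue ADD r1<-Add2  regs: r0:Mul1,r1:Add2,r2:Add1,r3:6,r4:2
  c4: stall  regs: r0:Mul1,r1:Add2,r2:Add1,r3:6,r4:2
  c5: CDB Add1=4; issue SUB r1<-Add1  regs: r0:Mul1,r1:Add1,r2:4,r3:6,r4:2
  c6: CDB Mul1=25; stall  regs: r0:25,r1:Add1,r2:4,r3:6,r4:2
  c7: stall  regs: r0:25,r1:Add1,r2:4,r3:6,r4:2
  c8: stall  regs: r0:25,r1:Add1,r2:4,r3:6,r4:2
  c9: CDB Add1=19; issue SUB r2<-Add1  regs: r0:25,r1:19,r2:Add1,r3:6,r4:2
  c10: CDB Add2=31; issue ADD r1<-Add2  regs: r0:25,r1:Add2,r2:Add1,r3:6,r4:2
  c11: stall  regs: r0:25,r1:Add2,r2:Add1,r3:6,r4:2
  c12: CDB Add1=17; issue ADD r2<-Add1  regs: r0:25,r1:Add2,r2:Add1,r3:6,r4:2
  c13: stall  regs: r0:25,r1:Add2,r2:Add1,r3:6,r4:2
  c14: stall  regs: r0:25,r1:Add2,r2:Add1,r3:6,r4:2
  c15: CDB Add1=4; issue ADD r0<-Add1  regs: r0:Add1,r1:Add2,r2:4,r3:6,r4:2
  c16: CDB Add2=23  regs: r0:Add1,r1:23,r2:4,r3:6,r4:2
  c17: -  regs: r0:Add1,r1:23,r2:4,r3:6,r4:2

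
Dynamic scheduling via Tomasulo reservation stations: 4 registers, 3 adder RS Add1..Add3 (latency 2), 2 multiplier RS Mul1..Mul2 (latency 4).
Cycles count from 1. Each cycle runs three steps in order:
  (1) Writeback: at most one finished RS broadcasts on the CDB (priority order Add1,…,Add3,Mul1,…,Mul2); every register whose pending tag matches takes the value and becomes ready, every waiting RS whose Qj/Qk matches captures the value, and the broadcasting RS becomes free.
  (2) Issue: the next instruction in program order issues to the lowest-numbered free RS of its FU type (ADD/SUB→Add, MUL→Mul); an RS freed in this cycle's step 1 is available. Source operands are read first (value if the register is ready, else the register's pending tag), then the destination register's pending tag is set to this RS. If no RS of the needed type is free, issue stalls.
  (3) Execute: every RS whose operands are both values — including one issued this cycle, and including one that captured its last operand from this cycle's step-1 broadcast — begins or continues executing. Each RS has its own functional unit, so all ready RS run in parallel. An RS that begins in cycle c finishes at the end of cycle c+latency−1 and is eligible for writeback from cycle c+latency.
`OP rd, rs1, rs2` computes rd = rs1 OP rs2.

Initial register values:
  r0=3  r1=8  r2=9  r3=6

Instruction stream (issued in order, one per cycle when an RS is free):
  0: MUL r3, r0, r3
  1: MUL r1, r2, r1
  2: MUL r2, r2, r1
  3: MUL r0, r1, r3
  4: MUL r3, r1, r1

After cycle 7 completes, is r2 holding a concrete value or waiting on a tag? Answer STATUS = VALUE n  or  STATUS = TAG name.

STATUS = TAG Mul1

c1: issue MUL r3<-Mul1 | r0:3,r1:8,r2:9,r3:Mul1
c2: issue MUL r1<-Mul2 | r0:3,r1:Mul2,r2:9,r3:Mul1
c3: stall | r0:3,r1:Mul2,r2:9,r3:Mul1
c4: stall | r0:3,r1:Mul2,r2:9,r3:Mul1
c5: CDB Mul1=18; issue MUL r2<-Mul1 | r0:3,r1:Mul2,r2:Mul1,r3:18
c6: CDB Mul2=72; issue MUL r0<-Mul2 | r0:Mul2,r1:72,r2:Mul1,r3:18
c7: stall | r0:Mul2,r1:72,r2:Mul1,r3:18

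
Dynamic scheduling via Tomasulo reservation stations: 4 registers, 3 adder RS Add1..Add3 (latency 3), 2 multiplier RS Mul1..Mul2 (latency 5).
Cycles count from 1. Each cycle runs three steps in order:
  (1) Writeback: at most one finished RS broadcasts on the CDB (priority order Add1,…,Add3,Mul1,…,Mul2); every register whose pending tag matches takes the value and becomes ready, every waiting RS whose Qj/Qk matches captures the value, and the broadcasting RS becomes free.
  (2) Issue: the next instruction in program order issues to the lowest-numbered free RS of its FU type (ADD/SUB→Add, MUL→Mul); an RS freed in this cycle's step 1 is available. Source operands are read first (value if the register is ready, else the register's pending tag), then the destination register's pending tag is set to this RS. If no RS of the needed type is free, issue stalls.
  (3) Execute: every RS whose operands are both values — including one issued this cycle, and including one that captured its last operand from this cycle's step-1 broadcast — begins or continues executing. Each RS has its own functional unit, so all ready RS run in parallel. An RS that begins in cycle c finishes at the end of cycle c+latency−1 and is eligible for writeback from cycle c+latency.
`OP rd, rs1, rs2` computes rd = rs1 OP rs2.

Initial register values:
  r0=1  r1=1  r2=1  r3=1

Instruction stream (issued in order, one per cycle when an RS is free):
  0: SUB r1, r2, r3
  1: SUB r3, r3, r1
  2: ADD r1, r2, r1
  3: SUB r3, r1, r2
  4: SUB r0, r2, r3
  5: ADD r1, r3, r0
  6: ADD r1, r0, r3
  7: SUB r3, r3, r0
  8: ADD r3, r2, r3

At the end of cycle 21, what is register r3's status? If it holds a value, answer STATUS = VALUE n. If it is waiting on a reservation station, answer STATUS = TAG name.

  c1: issue SUB r1<-Add1  regs: r0:1,r1:Add1,r2:1,r3:1
  c2: issue SUB r3<-Add2  regs: r0:1,r1:Add1,r2:1,r3:Add2
  c3: issue ADD r1<-Add3  regs: r0:1,r1:Add3,r2:1,r3:Add2
  c4: CDB Add1=0; issue SUB r3<-Add1  regs: r0:1,r1:Add3,r2:1,r3:Add1
  c5: stall  regs: r0:1,r1:Add3,r2:1,r3:Add1
  c6: stall  regs: r0:1,r1:Add3,r2:1,r3:Add1
  c7: CDB Add2=1; issue SUB r0<-Add2  regs: r0:Add2,r1:Add3,r2:1,r3:Add1
  c8: CDB Add3=1; issue ADD r1<-Add3  regs: r0:Add2,r1:Add3,r2:1,r3:Add1
  c9: stall  regs: r0:Add2,r1:Add3,r2:1,r3:Add1
  c10: stall  regs: r0:Add2,r1:Add3,r2:1,r3:Add1
  c11: CDB Add1=0; issue ADD r1<-Add1  regs: r0:Add2,r1:Add1,r2:1,r3:0
  c12: stall  regs: r0:Add2,r1:Add1,r2:1,r3:0
  c13: stall  regs: r0:Add2,r1:Add1,r2:1,r3:0
  c14: CDB Add2=1; issue SUB r3<-Add2  regs: r0:1,r1:Add1,r2:1,r3:Add2
  c15: stall  regs: r0:1,r1:Add1,r2:1,r3:Add2
  c16: stall  regs: r0:1,r1:Add1,r2:1,r3:Add2
  c17: CDB Add1=1; issue ADD r3<-Add1  regs: r0:1,r1:1,r2:1,r3:Add1
  c18: CDB Add2=-1  regs: r0:1,r1:1,r2:1,r3:Add1
  c19: CDB Add3=1  regs: r0:1,r1:1,r2:1,r3:Add1
  c20: -  regs: r0:1,r1:1,r2:1,r3:Add1
  c21: CDB Add1=0  regs: r0:1,r1:1,r2:1,r3:0

STATUS = VALUE 0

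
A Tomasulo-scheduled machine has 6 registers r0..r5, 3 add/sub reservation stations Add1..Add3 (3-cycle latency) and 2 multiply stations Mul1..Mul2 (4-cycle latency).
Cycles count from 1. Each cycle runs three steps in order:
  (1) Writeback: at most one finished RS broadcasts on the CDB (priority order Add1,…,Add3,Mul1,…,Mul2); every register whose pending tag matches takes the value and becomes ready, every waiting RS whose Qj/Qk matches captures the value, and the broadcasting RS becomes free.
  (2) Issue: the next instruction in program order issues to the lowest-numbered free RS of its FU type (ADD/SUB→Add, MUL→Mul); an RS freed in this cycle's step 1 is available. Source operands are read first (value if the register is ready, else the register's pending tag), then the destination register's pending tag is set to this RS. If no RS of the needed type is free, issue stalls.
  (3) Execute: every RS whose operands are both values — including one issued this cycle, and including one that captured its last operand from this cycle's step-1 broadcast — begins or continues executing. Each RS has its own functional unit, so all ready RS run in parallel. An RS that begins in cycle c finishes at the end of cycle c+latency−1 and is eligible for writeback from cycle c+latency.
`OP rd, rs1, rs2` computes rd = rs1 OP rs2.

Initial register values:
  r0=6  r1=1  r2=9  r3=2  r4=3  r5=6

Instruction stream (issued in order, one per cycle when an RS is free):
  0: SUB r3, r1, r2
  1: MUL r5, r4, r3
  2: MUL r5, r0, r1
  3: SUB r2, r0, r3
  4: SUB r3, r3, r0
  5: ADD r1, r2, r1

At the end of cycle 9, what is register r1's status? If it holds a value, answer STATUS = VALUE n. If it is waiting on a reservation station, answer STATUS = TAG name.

c1: issue SUB r3<-Add1 | r0:6,r1:1,r2:9,r3:Add1,r4:3,r5:6
c2: issue MUL r5<-Mul1 | r0:6,r1:1,r2:9,r3:Add1,r4:3,r5:Mul1
c3: issue MUL r5<-Mul2 | r0:6,r1:1,r2:9,r3:Add1,r4:3,r5:Mul2
c4: CDB Add1=-8; issue SUB r2<-Add1 | r0:6,r1:1,r2:Add1,r3:-8,r4:3,r5:Mul2
c5: issue SUB r3<-Add2 | r0:6,r1:1,r2:Add1,r3:Add2,r4:3,r5:Mul2
c6: issue ADD r1<-Add3 | r0:6,r1:Add3,r2:Add1,r3:Add2,r4:3,r5:Mul2
c7: CDB Add1=14 | r0:6,r1:Add3,r2:14,r3:Add2,r4:3,r5:Mul2
c8: CDB Add2=-14 | r0:6,r1:Add3,r2:14,r3:-14,r4:3,r5:Mul2
c9: CDB Mul1=-24 | r0:6,r1:Add3,r2:14,r3:-14,r4:3,r5:Mul2

STATUS = TAG Add3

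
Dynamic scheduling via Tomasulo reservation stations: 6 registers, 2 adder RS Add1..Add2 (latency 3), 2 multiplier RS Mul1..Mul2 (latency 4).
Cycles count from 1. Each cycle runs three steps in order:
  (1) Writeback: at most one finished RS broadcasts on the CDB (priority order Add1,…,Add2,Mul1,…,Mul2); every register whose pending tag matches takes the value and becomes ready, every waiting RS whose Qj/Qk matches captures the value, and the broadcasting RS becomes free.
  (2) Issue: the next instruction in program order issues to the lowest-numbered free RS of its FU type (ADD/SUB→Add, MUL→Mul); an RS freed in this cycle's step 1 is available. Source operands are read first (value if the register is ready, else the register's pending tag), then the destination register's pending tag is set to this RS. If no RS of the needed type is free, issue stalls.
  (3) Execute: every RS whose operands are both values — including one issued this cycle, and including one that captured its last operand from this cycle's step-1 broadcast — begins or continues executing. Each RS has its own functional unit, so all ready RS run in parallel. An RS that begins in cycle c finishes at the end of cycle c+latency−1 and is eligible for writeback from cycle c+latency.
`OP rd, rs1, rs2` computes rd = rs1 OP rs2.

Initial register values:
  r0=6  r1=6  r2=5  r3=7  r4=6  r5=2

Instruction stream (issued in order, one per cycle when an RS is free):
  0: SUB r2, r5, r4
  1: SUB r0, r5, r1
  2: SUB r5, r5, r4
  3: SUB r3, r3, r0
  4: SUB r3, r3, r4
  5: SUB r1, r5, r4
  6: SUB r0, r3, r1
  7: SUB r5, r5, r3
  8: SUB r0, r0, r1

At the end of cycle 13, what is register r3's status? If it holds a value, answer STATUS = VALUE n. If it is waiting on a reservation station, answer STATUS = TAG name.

STATUS = VALUE 5

c1: issue SUB r2<-Add1 | r0:6,r1:6,r2:Add1,r3:7,r4:6,r5:2
c2: issue SUB r0<-Add2 | r0:Add2,r1:6,r2:Add1,r3:7,r4:6,r5:2
c3: stall | r0:Add2,r1:6,r2:Add1,r3:7,r4:6,r5:2
c4: CDB Add1=-4; issue SUB r5<-Add1 | r0:Add2,r1:6,r2:-4,r3:7,r4:6,r5:Add1
c5: CDB Add2=-4; issue SUB r3<-Add2 | r0:-4,r1:6,r2:-4,r3:Add2,r4:6,r5:Add1
c6: stall | r0:-4,r1:6,r2:-4,r3:Add2,r4:6,r5:Add1
c7: CDB Add1=-4; issue SUB r3<-Add1 | r0:-4,r1:6,r2:-4,r3:Add1,r4:6,r5:-4
c8: CDB Add2=11; issue SUB r1<-Add2 | r0:-4,r1:Add2,r2:-4,r3:Add1,r4:6,r5:-4
c9: stall | r0:-4,r1:Add2,r2:-4,r3:Add1,r4:6,r5:-4
c10: stall | r0:-4,r1:Add2,r2:-4,r3:Add1,r4:6,r5:-4
c11: CDB Add1=5; issue SUB r0<-Add1 | r0:Add1,r1:Add2,r2:-4,r3:5,r4:6,r5:-4
c12: CDB Add2=-10; issue SUB r5<-Add2 | r0:Add1,r1:-10,r2:-4,r3:5,r4:6,r5:Add2
c13: stall | r0:Add1,r1:-10,r2:-4,r3:5,r4:6,r5:Add2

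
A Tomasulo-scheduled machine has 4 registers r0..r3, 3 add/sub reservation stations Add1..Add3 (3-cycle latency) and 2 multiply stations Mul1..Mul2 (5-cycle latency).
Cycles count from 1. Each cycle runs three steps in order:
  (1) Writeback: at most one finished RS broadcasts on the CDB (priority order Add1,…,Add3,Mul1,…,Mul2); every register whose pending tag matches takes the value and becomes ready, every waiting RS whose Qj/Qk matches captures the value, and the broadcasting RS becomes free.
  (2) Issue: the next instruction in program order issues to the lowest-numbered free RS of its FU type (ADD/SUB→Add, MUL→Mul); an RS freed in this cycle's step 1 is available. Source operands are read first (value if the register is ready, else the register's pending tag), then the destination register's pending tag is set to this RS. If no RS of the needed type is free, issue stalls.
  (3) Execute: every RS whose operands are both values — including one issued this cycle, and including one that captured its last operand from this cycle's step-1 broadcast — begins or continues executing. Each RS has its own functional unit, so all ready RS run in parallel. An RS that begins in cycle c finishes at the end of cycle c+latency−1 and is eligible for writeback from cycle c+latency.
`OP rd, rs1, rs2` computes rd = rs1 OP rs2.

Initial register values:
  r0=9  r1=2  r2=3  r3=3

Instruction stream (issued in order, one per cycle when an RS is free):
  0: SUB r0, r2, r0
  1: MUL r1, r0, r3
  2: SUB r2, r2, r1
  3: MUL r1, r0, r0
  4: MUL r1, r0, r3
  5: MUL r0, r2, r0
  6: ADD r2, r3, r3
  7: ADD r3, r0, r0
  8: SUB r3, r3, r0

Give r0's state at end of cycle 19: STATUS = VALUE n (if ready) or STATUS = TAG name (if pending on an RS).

c1: issue SUB r0<-Add1 | r0:Add1,r1:2,r2:3,r3:3
c2: issue MUL r1<-Mul1 | r0:Add1,r1:Mul1,r2:3,r3:3
c3: issue SUB r2<-Add2 | r0:Add1,r1:Mul1,r2:Add2,r3:3
c4: CDB Add1=-6; issue MUL r1<-Mul2 | r0:-6,r1:Mul2,r2:Add2,r3:3
c5: stall | r0:-6,r1:Mul2,r2:Add2,r3:3
c6: stall | r0:-6,r1:Mul2,r2:Add2,r3:3
c7: stall | r0:-6,r1:Mul2,r2:Add2,r3:3
c8: stall | r0:-6,r1:Mul2,r2:Add2,r3:3
c9: CDB Mul1=-18; issue MUL r1<-Mul1 | r0:-6,r1:Mul1,r2:Add2,r3:3
c10: CDB Mul2=36; issue MUL r0<-Mul2 | r0:Mul2,r1:Mul1,r2:Add2,r3:3
c11: issue ADD r2<-Add1 | r0:Mul2,r1:Mul1,r2:Add1,r3:3
c12: CDB Add2=21; issue ADD r3<-Add2 | r0:Mul2,r1:Mul1,r2:Add1,r3:Add2
c13: issue SUB r3<-Add3 | r0:Mul2,r1:Mul1,r2:Add1,r3:Add3
c14: CDB Add1=6 | r0:Mul2,r1:Mul1,r2:6,r3:Add3
c15: CDB Mul1=-18 | r0:Mul2,r1:-18,r2:6,r3:Add3
c16: - | r0:Mul2,r1:-18,r2:6,r3:Add3
c17: CDB Mul2=-126 | r0:-126,r1:-18,r2:6,r3:Add3
c18: - | r0:-126,r1:-18,r2:6,r3:Add3
c19: - | r0:-126,r1:-18,r2:6,r3:Add3

STATUS = VALUE -126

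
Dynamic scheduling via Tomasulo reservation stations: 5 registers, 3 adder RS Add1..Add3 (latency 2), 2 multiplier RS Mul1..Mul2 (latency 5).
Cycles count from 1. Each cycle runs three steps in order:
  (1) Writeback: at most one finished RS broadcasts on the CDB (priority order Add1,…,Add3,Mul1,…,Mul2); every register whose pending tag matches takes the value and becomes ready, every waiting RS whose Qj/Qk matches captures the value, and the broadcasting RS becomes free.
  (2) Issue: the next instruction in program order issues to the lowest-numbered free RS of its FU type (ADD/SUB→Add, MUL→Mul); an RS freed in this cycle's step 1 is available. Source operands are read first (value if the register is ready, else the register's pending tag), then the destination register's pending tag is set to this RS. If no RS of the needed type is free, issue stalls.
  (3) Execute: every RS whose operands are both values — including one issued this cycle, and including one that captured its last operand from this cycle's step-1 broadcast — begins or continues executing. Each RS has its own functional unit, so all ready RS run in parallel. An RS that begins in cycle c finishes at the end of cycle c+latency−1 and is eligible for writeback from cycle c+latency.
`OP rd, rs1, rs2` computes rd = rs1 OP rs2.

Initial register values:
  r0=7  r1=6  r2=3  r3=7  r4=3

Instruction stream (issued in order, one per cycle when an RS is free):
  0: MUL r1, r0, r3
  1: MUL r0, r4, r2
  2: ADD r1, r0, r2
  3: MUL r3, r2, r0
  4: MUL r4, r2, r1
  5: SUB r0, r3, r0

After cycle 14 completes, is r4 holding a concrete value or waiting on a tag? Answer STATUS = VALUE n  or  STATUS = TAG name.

STATUS = TAG Mul2

  c1: issue MUL r1<-Mul1  regs: r0:7,r1:Mul1,r2:3,r3:7,r4:3
  c2: issue MUL r0<-Mul2  regs: r0:Mul2,r1:Mul1,r2:3,r3:7,r4:3
  c3: issue ADD r1<-Add1  regs: r0:Mul2,r1:Add1,r2:3,r3:7,r4:3
  c4: stall  regs: r0:Mul2,r1:Add1,r2:3,r3:7,r4:3
  c5: stall  regs: r0:Mul2,r1:Add1,r2:3,r3:7,r4:3
  c6: CDB Mul1=49; issue MUL r3<-Mul1  regs: r0:Mul2,r1:Add1,r2:3,r3:Mul1,r4:3
  c7: CDB Mul2=9; issue MUL r4<-Mul2  regs: r0:9,r1:Add1,r2:3,r3:Mul1,r4:Mul2
  c8: issue SUB r0<-Add2  regs: r0:Add2,r1:Add1,r2:3,r3:Mul1,r4:Mul2
  c9: CDB Add1=12  regs: r0:Add2,r1:12,r2:3,r3:Mul1,r4:Mul2
  c10: -  regs: r0:Add2,r1:12,r2:3,r3:Mul1,r4:Mul2
  c11: -  regs: r0:Add2,r1:12,r2:3,r3:Mul1,r4:Mul2
  c12: CDB Mul1=27  regs: r0:Add2,r1:12,r2:3,r3:27,r4:Mul2
  c13: -  regs: r0:Add2,r1:12,r2:3,r3:27,r4:Mul2
  c14: CDB Add2=18  regs: r0:18,r1:12,r2:3,r3:27,r4:Mul2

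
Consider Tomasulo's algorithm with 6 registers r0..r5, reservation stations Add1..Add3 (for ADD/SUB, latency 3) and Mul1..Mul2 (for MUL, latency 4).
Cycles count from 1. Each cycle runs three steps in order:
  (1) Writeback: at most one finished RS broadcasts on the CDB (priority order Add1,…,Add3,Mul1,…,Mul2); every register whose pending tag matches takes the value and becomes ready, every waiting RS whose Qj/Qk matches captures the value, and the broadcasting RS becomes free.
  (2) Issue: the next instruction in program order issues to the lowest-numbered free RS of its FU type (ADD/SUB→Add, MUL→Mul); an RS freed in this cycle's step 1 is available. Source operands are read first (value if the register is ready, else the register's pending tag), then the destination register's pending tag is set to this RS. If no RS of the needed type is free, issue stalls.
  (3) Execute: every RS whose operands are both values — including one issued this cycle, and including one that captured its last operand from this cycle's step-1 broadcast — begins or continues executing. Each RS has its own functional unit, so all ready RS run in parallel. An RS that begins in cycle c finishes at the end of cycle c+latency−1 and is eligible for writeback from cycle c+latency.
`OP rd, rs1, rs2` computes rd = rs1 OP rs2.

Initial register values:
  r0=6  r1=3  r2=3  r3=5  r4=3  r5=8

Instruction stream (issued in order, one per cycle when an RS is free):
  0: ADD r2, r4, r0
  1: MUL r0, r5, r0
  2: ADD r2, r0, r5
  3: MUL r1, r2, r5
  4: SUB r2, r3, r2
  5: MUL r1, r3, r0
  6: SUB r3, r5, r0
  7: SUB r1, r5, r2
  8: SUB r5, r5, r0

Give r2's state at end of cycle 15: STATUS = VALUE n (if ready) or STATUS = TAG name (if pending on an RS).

cycle 1: issue ADD r2<-Add1 // r0:6,r1:3,r2:Add1,r3:5,r4:3,r5:8
cycle 2: issue MUL r0<-Mul1 // r0:Mul1,r1:3,r2:Add1,r3:5,r4:3,r5:8
cycle 3: issue ADD r2<-Add2 // r0:Mul1,r1:3,r2:Add2,r3:5,r4:3,r5:8
cycle 4: CDB Add1=9; issue MUL r1<-Mul2 // r0:Mul1,r1:Mul2,r2:Add2,r3:5,r4:3,r5:8
cycle 5: issue SUB r2<-Add1 // r0:Mul1,r1:Mul2,r2:Add1,r3:5,r4:3,r5:8
cycle 6: CDB Mul1=48; issue MUL r1<-Mul1 // r0:48,r1:Mul1,r2:Add1,r3:5,r4:3,r5:8
cycle 7: issue SUB r3<-Add3 // r0:48,r1:Mul1,r2:Add1,r3:Add3,r4:3,r5:8
cycle 8: stall // r0:48,r1:Mul1,r2:Add1,r3:Add3,r4:3,r5:8
cycle 9: CDB Add2=56; issue SUB r1<-Add2 // r0:48,r1:Add2,r2:Add1,r3:Add3,r4:3,r5:8
cycle 10: CDB Add3=-40; issue SUB r5<-Add3 // r0:48,r1:Add2,r2:Add1,r3:-40,r4:3,r5:Add3
cycle 11: CDB Mul1=240 // r0:48,r1:Add2,r2:Add1,r3:-40,r4:3,r5:Add3
cycle 12: CDB Add1=-51 // r0:48,r1:Add2,r2:-51,r3:-40,r4:3,r5:Add3
cycle 13: CDB Add3=-40 // r0:48,r1:Add2,r2:-51,r3:-40,r4:3,r5:-40
cycle 14: CDB Mul2=448 // r0:48,r1:Add2,r2:-51,r3:-40,r4:3,r5:-40
cycle 15: CDB Add2=59 // r0:48,r1:59,r2:-51,r3:-40,r4:3,r5:-40

STATUS = VALUE -51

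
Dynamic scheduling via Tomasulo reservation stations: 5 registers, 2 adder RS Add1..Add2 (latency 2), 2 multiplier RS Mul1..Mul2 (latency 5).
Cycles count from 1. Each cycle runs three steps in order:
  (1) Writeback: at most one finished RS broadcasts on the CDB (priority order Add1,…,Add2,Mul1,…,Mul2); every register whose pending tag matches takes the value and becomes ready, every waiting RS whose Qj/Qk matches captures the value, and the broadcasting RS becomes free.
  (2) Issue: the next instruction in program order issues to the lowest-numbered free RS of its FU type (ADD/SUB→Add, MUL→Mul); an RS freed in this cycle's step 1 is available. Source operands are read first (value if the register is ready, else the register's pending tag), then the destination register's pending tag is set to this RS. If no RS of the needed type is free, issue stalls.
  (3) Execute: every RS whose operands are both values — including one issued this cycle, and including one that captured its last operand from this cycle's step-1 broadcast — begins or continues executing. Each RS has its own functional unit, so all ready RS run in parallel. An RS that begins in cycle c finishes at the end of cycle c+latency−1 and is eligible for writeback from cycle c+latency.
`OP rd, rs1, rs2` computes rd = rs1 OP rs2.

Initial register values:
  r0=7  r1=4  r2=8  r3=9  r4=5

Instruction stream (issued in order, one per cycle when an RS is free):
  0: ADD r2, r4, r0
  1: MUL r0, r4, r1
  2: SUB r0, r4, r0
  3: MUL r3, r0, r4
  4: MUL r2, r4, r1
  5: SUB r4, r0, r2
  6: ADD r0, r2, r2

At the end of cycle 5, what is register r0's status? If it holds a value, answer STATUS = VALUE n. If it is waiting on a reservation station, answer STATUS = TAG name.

  c1: issue ADD r2<-Add1  regs: r0:7,r1:4,r2:Add1,r3:9,r4:5
  c2: issue MUL r0<-Mul1  regs: r0:Mul1,r1:4,r2:Add1,r3:9,r4:5
  c3: CDB Add1=12; issue SUB r0<-Add1  regs: r0:Add1,r1:4,r2:12,r3:9,r4:5
  c4: issue MUL r3<-Mul2  regs: r0:Add1,r1:4,r2:12,r3:Mul2,r4:5
  c5: stall  regs: r0:Add1,r1:4,r2:12,r3:Mul2,r4:5

STATUS = TAG Add1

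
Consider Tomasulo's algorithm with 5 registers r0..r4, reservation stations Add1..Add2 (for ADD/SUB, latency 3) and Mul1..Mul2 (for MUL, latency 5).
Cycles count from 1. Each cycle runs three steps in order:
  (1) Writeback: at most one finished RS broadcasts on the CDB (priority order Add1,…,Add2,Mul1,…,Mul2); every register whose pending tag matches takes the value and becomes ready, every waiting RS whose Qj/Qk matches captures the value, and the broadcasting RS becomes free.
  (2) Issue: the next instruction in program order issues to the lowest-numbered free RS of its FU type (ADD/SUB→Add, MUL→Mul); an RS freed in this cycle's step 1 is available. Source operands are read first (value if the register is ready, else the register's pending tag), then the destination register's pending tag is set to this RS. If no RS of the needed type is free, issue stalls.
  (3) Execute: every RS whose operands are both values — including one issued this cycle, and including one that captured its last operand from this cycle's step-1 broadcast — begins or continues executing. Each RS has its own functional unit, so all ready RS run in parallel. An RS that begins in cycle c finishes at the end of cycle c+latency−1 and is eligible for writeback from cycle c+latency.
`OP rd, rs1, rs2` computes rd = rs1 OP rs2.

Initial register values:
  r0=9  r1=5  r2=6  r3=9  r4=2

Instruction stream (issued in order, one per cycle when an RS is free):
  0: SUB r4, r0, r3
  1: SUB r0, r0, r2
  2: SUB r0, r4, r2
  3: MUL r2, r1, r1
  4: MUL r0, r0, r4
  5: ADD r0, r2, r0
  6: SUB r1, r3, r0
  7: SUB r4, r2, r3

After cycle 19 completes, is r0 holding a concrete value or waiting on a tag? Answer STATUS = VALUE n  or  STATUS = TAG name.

STATUS = VALUE 25

  c1: issue SUB r4<-Add1  regs: r0:9,r1:5,r2:6,r3:9,r4:Add1
  c2: issue SUB r0<-Add2  regs: r0:Add2,r1:5,r2:6,r3:9,r4:Add1
  c3: stall  regs: r0:Add2,r1:5,r2:6,r3:9,r4:Add1
  c4: CDB Add1=0; issue SUB r0<-Add1  regs: r0:Add1,r1:5,r2:6,r3:9,r4:0
  c5: CDB Add2=3; issue MUL r2<-Mul1  regs: r0:Add1,r1:5,r2:Mul1,r3:9,r4:0
  c6: issue MUL r0<-Mul2  regs: r0:Mul2,r1:5,r2:Mul1,r3:9,r4:0
  c7: CDB Add1=-6; issue ADD r0<-Add1  regs: r0:Add1,r1:5,r2:Mul1,r3:9,r4:0
  c8: issue SUB r1<-Add2  regs: r0:Add1,r1:Add2,r2:Mul1,r3:9,r4:0
  c9: stall  regs: r0:Add1,r1:Add2,r2:Mul1,r3:9,r4:0
  c10: CDB Mul1=25; stall  regs: r0:Add1,r1:Add2,r2:25,r3:9,r4:0
  c11: stall  regs: r0:Add1,r1:Add2,r2:25,r3:9,r4:0
  c12: CDB Mul2=0; stall  regs: r0:Add1,r1:Add2,r2:25,r3:9,r4:0
  c13: stall  regs: r0:Add1,r1:Add2,r2:25,r3:9,r4:0
  c14: stall  regs: r0:Add1,r1:Add2,r2:25,r3:9,r4:0
  c15: CDB Add1=25; issue SUB r4<-Add1  regs: r0:25,r1:Add2,r2:25,r3:9,r4:Add1
  c16: -  regs: r0:25,r1:Add2,r2:25,r3:9,r4:Add1
  c17: -  regs: r0:25,r1:Add2,r2:25,r3:9,r4:Add1
  c18: CDB Add1=16  regs: r0:25,r1:Add2,r2:25,r3:9,r4:16
  c19: CDB Add2=-16  regs: r0:25,r1:-16,r2:25,r3:9,r4:16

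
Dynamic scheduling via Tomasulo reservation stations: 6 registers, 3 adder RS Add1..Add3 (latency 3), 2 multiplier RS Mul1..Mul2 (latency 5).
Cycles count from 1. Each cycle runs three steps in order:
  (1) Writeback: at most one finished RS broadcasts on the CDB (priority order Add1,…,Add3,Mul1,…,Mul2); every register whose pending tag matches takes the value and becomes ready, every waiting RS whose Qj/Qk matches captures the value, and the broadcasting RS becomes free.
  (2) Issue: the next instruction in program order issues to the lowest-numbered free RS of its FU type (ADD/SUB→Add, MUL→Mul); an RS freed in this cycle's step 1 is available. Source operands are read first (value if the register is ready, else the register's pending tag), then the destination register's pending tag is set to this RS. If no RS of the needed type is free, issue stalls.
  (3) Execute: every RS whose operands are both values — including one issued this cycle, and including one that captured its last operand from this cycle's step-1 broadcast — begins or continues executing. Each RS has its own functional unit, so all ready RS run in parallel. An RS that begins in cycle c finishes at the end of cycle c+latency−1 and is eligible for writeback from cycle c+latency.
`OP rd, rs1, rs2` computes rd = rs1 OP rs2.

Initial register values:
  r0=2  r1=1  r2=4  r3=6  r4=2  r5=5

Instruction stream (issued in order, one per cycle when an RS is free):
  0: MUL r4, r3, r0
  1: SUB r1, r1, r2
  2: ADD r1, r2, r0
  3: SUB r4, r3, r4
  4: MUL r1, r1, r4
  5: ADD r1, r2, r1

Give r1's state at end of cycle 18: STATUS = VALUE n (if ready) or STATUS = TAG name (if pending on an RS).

STATUS = VALUE -32

  c1: issue MUL r4<-Mul1  regs: r0:2,r1:1,r2:4,r3:6,r4:Mul1,r5:5
  c2: issue SUB r1<-Add1  regs: r0:2,r1:Add1,r2:4,r3:6,r4:Mul1,r5:5
  c3: issue ADD r1<-Add2  regs: r0:2,r1:Add2,r2:4,r3:6,r4:Mul1,r5:5
  c4: issue SUB r4<-Add3  regs: r0:2,r1:Add2,r2:4,r3:6,r4:Add3,r5:5
  c5: CDB Add1=-3; issue MUL r1<-Mul2  regs: r0:2,r1:Mul2,r2:4,r3:6,r4:Add3,r5:5
  c6: CDB Add2=6; issue ADD r1<-Add1  regs: r0:2,r1:Add1,r2:4,r3:6,r4:Add3,r5:5
  c7: CDB Mul1=12  regs: r0:2,r1:Add1,r2:4,r3:6,r4:Add3,r5:5
  c8: -  regs: r0:2,r1:Add1,r2:4,r3:6,r4:Add3,r5:5
  c9: -  regs: r0:2,r1:Add1,r2:4,r3:6,r4:Add3,r5:5
  c10: CDB Add3=-6  regs: r0:2,r1:Add1,r2:4,r3:6,r4:-6,r5:5
  c11: -  regs: r0:2,r1:Add1,r2:4,r3:6,r4:-6,r5:5
  c12: -  regs: r0:2,r1:Add1,r2:4,r3:6,r4:-6,r5:5
  c13: -  regs: r0:2,r1:Add1,r2:4,r3:6,r4:-6,r5:5
  c14: -  regs: r0:2,r1:Add1,r2:4,r3:6,r4:-6,r5:5
  c15: CDB Mul2=-36  regs: r0:2,r1:Add1,r2:4,r3:6,r4:-6,r5:5
  c16: -  regs: r0:2,r1:Add1,r2:4,r3:6,r4:-6,r5:5
  c17: -  regs: r0:2,r1:Add1,r2:4,r3:6,r4:-6,r5:5
  c18: CDB Add1=-32  regs: r0:2,r1:-32,r2:4,r3:6,r4:-6,r5:5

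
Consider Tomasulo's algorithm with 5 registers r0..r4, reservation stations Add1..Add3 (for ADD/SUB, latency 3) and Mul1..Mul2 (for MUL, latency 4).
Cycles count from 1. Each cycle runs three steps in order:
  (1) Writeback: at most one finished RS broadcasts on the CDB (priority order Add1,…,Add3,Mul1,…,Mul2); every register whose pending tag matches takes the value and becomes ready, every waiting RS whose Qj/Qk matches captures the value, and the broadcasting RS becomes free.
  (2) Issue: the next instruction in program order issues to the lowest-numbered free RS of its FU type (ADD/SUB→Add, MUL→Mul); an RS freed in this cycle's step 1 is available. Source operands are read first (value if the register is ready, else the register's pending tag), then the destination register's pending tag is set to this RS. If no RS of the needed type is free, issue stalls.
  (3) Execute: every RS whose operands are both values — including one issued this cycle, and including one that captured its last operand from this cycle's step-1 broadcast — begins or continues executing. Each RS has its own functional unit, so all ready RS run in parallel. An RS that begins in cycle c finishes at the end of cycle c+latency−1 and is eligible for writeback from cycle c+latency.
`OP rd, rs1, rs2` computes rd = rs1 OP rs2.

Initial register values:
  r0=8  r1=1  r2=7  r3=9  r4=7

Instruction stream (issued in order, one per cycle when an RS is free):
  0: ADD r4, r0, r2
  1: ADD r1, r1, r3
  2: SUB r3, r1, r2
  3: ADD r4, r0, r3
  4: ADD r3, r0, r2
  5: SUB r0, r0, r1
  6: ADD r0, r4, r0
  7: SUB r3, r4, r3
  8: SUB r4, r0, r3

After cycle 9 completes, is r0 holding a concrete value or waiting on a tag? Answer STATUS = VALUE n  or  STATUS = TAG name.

STATUS = TAG Add3

cycle 1: issue ADD r4<-Add1 // r0:8,r1:1,r2:7,r3:9,r4:Add1
cycle 2: issue ADD r1<-Add2 // r0:8,r1:Add2,r2:7,r3:9,r4:Add1
cycle 3: issue SUB r3<-Add3 // r0:8,r1:Add2,r2:7,r3:Add3,r4:Add1
cycle 4: CDB Add1=15; issue ADD r4<-Add1 // r0:8,r1:Add2,r2:7,r3:Add3,r4:Add1
cycle 5: CDB Add2=10; issue ADD r3<-Add2 // r0:8,r1:10,r2:7,r3:Add2,r4:Add1
cycle 6: stall // r0:8,r1:10,r2:7,r3:Add2,r4:Add1
cycle 7: stall // r0:8,r1:10,r2:7,r3:Add2,r4:Add1
cycle 8: CDB Add2=15; issue SUB r0<-Add2 // r0:Add2,r1:10,r2:7,r3:15,r4:Add1
cycle 9: CDB Add3=3; issue ADD r0<-Add3 // r0:Add3,r1:10,r2:7,r3:15,r4:Add1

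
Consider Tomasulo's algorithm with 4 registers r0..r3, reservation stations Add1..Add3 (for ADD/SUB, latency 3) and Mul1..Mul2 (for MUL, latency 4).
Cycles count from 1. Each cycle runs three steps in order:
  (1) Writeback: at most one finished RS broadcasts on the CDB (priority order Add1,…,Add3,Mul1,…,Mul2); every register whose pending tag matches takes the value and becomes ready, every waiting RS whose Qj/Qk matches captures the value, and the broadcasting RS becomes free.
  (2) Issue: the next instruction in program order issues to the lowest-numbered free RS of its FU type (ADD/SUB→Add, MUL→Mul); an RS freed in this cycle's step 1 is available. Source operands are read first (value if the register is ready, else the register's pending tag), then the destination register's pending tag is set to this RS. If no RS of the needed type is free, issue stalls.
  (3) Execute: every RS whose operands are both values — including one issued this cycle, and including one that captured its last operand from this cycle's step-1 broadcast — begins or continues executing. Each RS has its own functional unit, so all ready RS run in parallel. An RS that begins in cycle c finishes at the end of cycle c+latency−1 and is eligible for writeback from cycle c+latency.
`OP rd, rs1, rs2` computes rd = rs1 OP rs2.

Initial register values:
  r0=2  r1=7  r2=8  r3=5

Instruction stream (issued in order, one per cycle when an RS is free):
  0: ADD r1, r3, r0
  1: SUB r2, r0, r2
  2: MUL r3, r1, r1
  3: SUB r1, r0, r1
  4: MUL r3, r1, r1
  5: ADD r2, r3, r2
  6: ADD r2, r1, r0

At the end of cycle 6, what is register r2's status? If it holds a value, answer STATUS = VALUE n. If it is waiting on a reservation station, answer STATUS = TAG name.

STATUS = TAG Add2

c1: issue ADD r1<-Add1 | r0:2,r1:Add1,r2:8,r3:5
c2: issue SUB r2<-Add2 | r0:2,r1:Add1,r2:Add2,r3:5
c3: issue MUL r3<-Mul1 | r0:2,r1:Add1,r2:Add2,r3:Mul1
c4: CDB Add1=7; issue SUB r1<-Add1 | r0:2,r1:Add1,r2:Add2,r3:Mul1
c5: CDB Add2=-6; issue MUL r3<-Mul2 | r0:2,r1:Add1,r2:-6,r3:Mul2
c6: issue ADD r2<-Add2 | r0:2,r1:Add1,r2:Add2,r3:Mul2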